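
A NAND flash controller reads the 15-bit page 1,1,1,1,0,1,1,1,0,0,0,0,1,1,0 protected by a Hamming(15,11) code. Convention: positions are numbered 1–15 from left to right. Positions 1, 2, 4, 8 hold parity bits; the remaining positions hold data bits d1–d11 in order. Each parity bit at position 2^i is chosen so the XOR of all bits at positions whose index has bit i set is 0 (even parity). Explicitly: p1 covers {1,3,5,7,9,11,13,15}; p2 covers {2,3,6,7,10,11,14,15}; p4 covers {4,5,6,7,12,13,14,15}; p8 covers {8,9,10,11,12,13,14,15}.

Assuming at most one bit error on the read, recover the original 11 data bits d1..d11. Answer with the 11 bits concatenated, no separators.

s1 (pos 1,3,5,7,9,11,13,15): 1⊕1⊕0⊕1⊕0⊕0⊕1⊕0 = 0
s2 (pos 2,3,6,7,10,11,14,15): 1⊕1⊕1⊕1⊕0⊕0⊕1⊕0 = 1
s4 (pos 4,5,6,7,12,13,14,15): 1⊕0⊕1⊕1⊕0⊕1⊕1⊕0 = 1
s8 (pos 8,9,10,11,12,13,14,15): 1⊕0⊕0⊕0⊕0⊕1⊕1⊕0 = 1
Syndrome s8…s1 = 1110 → error at position 14.
Flip position 14: 111101110000110 → 111101110000100
Read data bits from positions 3,5,6,7,9,10,11,12,13,14,15: 10110000100

10110000100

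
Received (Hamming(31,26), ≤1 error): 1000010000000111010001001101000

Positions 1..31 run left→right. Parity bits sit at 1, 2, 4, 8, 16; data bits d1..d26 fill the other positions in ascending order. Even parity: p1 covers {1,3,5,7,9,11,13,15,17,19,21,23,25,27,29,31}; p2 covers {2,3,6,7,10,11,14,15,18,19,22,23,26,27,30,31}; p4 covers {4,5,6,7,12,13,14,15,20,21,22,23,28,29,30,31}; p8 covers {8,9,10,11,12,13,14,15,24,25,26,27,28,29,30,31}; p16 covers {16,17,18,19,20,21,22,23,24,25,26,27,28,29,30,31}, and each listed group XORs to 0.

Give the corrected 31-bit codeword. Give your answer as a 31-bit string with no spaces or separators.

1000010000001111010001001101000

s1 (pos 1,3,5,7,9,11,13,15,17,19,21,23,25,27,29,31): 1⊕0⊕0⊕0⊕0⊕0⊕0⊕1⊕0⊕0⊕0⊕0⊕1⊕0⊕0⊕0 = 1
s2 (pos 2,3,6,7,10,11,14,15,18,19,22,23,26,27,30,31): 0⊕0⊕1⊕0⊕0⊕0⊕1⊕1⊕1⊕0⊕1⊕0⊕1⊕0⊕0⊕0 = 0
s4 (pos 4,5,6,7,12,13,14,15,20,21,22,23,28,29,30,31): 0⊕0⊕1⊕0⊕0⊕0⊕1⊕1⊕0⊕0⊕1⊕0⊕1⊕0⊕0⊕0 = 1
s8 (pos 8,9,10,11,12,13,14,15,24,25,26,27,28,29,30,31): 0⊕0⊕0⊕0⊕0⊕0⊕1⊕1⊕0⊕1⊕1⊕0⊕1⊕0⊕0⊕0 = 1
s16 (pos 16,17,18,19,20,21,22,23,24,25,26,27,28,29,30,31): 1⊕0⊕1⊕0⊕0⊕0⊕1⊕0⊕0⊕1⊕1⊕0⊕1⊕0⊕0⊕0 = 0
Syndrome s16…s1 = 01101 → error at position 13.
Flip position 13: 1000010000000111010001001101000 → 1000010000001111010001001101000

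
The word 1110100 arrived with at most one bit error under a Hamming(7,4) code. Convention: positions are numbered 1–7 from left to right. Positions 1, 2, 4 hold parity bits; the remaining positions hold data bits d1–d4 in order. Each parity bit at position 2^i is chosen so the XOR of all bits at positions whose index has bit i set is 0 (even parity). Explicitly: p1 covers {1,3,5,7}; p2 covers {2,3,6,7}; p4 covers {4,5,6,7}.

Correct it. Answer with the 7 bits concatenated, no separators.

s1 (pos 1,3,5,7): 1⊕1⊕1⊕0 = 1
s2 (pos 2,3,6,7): 1⊕1⊕0⊕0 = 0
s4 (pos 4,5,6,7): 0⊕1⊕0⊕0 = 1
Syndrome s4…s1 = 101 → error at position 5.
Flip position 5: 1110100 → 1110000

1110000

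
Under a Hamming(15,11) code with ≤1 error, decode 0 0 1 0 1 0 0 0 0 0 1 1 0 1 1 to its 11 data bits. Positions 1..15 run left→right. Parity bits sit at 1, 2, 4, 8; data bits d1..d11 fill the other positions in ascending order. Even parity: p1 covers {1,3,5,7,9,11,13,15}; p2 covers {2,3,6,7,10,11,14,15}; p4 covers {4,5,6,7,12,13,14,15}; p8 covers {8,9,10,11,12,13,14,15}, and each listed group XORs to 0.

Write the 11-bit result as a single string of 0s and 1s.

11000011011

s1 (pos 1,3,5,7,9,11,13,15): 0⊕1⊕1⊕0⊕0⊕1⊕0⊕1 = 0
s2 (pos 2,3,6,7,10,11,14,15): 0⊕1⊕0⊕0⊕0⊕1⊕1⊕1 = 0
s4 (pos 4,5,6,7,12,13,14,15): 0⊕1⊕0⊕0⊕1⊕0⊕1⊕1 = 0
s8 (pos 8,9,10,11,12,13,14,15): 0⊕0⊕0⊕1⊕1⊕0⊕1⊕1 = 0
Syndrome s8…s1 = 0000 → no error.
Read data bits from positions 3,5,6,7,9,10,11,12,13,14,15: 11000011011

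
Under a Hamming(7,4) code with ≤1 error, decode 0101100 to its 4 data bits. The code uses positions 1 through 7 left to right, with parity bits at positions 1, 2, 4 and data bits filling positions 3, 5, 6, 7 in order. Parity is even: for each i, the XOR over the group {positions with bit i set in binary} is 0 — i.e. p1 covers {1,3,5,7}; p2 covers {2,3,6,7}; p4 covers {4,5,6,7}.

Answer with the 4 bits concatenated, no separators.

s1 (pos 1,3,5,7): 0⊕0⊕1⊕0 = 1
s2 (pos 2,3,6,7): 1⊕0⊕0⊕0 = 1
s4 (pos 4,5,6,7): 1⊕1⊕0⊕0 = 0
Syndrome s4…s1 = 011 → error at position 3.
Flip position 3: 0101100 → 0111100
Read data bits from positions 3,5,6,7: 1100

1100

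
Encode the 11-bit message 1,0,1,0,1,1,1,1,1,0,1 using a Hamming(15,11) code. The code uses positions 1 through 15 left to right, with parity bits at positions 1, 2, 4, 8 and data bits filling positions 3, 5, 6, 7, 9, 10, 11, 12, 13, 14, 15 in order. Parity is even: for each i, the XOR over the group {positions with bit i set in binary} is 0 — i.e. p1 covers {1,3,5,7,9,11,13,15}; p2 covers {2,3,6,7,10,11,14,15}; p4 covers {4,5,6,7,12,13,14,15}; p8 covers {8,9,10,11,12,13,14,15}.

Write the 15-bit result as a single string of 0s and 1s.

111001001111101

Place data at non-parity positions: p1 p2 1 p4 0 1 0 p8 1 1 1 1 1 0 1
p1 (pos 1,3,5,7,9,11,13,15): XOR of data positions = 1⊕0⊕0⊕1⊕1⊕1⊕1 = 1
p2 (pos 2,3,6,7,10,11,14,15): XOR of data positions = 1⊕1⊕0⊕1⊕1⊕0⊕1 = 1
p4 (pos 4,5,6,7,12,13,14,15): XOR of data positions = 0⊕1⊕0⊕1⊕1⊕0⊕1 = 0
p8 (pos 8,9,10,11,12,13,14,15): XOR of data positions = 1⊕1⊕1⊕1⊕1⊕0⊕1 = 0
Codeword: 111001001111101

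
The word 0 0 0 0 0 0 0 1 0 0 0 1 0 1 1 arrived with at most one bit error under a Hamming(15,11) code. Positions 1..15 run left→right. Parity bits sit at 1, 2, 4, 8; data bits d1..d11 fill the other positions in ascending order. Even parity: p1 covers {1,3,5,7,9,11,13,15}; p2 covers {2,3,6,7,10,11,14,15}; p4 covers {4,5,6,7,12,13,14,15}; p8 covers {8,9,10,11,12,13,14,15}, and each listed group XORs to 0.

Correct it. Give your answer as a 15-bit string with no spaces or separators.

s1 (pos 1,3,5,7,9,11,13,15): 0⊕0⊕0⊕0⊕0⊕0⊕0⊕1 = 1
s2 (pos 2,3,6,7,10,11,14,15): 0⊕0⊕0⊕0⊕0⊕0⊕1⊕1 = 0
s4 (pos 4,5,6,7,12,13,14,15): 0⊕0⊕0⊕0⊕1⊕0⊕1⊕1 = 1
s8 (pos 8,9,10,11,12,13,14,15): 1⊕0⊕0⊕0⊕1⊕0⊕1⊕1 = 0
Syndrome s8…s1 = 0101 → error at position 5.
Flip position 5: 000000010001011 → 000010010001011

000010010001011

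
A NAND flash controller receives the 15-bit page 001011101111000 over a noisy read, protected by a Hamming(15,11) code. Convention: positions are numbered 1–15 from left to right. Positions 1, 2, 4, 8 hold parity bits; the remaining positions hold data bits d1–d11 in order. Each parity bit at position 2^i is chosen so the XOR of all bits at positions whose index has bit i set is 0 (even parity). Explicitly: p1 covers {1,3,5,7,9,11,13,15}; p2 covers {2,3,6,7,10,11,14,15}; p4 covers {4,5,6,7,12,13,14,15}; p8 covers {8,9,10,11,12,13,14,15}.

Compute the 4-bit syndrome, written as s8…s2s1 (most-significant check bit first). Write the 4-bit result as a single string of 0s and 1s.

s1 (pos 1,3,5,7,9,11,13,15): 0⊕1⊕1⊕1⊕1⊕1⊕0⊕0 = 1
s2 (pos 2,3,6,7,10,11,14,15): 0⊕1⊕1⊕1⊕1⊕1⊕0⊕0 = 1
s4 (pos 4,5,6,7,12,13,14,15): 0⊕1⊕1⊕1⊕1⊕0⊕0⊕0 = 0
s8 (pos 8,9,10,11,12,13,14,15): 0⊕1⊕1⊕1⊕1⊕0⊕0⊕0 = 0
Syndrome s8…s1 = 0011 → error at position 3.

0011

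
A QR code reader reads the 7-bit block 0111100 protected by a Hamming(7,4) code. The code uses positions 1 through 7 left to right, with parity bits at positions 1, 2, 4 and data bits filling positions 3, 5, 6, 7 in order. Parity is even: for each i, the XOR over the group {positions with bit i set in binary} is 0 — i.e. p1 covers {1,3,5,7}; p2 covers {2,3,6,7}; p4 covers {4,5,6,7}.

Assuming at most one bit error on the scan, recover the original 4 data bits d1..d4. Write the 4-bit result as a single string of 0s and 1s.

1100

s1 (pos 1,3,5,7): 0⊕1⊕1⊕0 = 0
s2 (pos 2,3,6,7): 1⊕1⊕0⊕0 = 0
s4 (pos 4,5,6,7): 1⊕1⊕0⊕0 = 0
Syndrome s4…s1 = 000 → no error.
Read data bits from positions 3,5,6,7: 1100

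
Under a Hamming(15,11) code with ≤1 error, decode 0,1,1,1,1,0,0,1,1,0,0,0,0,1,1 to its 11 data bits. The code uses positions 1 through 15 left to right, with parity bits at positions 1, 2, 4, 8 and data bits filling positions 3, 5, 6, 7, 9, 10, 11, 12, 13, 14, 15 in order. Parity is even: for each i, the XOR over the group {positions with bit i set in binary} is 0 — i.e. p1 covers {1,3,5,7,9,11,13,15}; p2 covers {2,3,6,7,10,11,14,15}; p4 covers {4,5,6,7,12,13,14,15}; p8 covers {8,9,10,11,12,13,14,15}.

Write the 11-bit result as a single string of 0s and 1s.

11001000011

s1 (pos 1,3,5,7,9,11,13,15): 0⊕1⊕1⊕0⊕1⊕0⊕0⊕1 = 0
s2 (pos 2,3,6,7,10,11,14,15): 1⊕1⊕0⊕0⊕0⊕0⊕1⊕1 = 0
s4 (pos 4,5,6,7,12,13,14,15): 1⊕1⊕0⊕0⊕0⊕0⊕1⊕1 = 0
s8 (pos 8,9,10,11,12,13,14,15): 1⊕1⊕0⊕0⊕0⊕0⊕1⊕1 = 0
Syndrome s8…s1 = 0000 → no error.
Read data bits from positions 3,5,6,7,9,10,11,12,13,14,15: 11001000011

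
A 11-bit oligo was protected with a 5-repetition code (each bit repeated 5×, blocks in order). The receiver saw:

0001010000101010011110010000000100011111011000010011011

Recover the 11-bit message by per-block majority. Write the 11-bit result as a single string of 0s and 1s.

Block 1 (00010): 1 one → 0
Block 2 (10000): 1 one → 0
Block 3 (10101): 3 ones → 1
Block 4 (00111): 3 ones → 1
Block 5 (10010): 2 ones → 0
Block 6 (00000): 0 ones → 0
Block 7 (01000): 1 one → 0
Block 8 (11111): 5 ones → 1
Block 9 (01100): 2 ones → 0
Block 10 (00100): 1 one → 0
Block 11 (11011): 4 ones → 1

00110001001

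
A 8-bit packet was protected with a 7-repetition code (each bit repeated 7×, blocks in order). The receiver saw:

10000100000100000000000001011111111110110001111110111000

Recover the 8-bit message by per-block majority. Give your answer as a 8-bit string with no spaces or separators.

00001110

Block 1 (1000010): 2 ones → 0
Block 2 (0000100): 1 one → 0
Block 3 (0000000): 0 ones → 0
Block 4 (0000101): 2 ones → 0
Block 5 (1111111): 7 ones → 1
Block 6 (1101100): 4 ones → 1
Block 7 (0111111): 6 ones → 1
Block 8 (0111000): 3 ones → 0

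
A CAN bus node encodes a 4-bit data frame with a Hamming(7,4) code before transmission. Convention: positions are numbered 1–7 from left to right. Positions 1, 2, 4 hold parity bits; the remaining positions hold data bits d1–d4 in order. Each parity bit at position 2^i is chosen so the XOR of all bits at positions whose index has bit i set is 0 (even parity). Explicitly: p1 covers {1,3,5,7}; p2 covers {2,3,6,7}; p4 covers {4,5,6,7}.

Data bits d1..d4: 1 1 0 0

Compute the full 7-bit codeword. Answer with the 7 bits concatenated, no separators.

0111100

Place data at non-parity positions: p1 p2 1 p4 1 0 0
p1 (pos 1,3,5,7): XOR of data positions = 1⊕1⊕0 = 0
p2 (pos 2,3,6,7): XOR of data positions = 1⊕0⊕0 = 1
p4 (pos 4,5,6,7): XOR of data positions = 1⊕0⊕0 = 1
Codeword: 0111100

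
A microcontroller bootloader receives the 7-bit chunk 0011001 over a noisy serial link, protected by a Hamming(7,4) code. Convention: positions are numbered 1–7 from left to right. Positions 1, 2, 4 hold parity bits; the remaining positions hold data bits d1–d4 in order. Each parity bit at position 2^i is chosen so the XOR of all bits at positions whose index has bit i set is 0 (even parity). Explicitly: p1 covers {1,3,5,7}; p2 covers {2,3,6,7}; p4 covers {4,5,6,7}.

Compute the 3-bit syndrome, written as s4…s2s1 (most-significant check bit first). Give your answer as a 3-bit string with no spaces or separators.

s1 (pos 1,3,5,7): 0⊕1⊕0⊕1 = 0
s2 (pos 2,3,6,7): 0⊕1⊕0⊕1 = 0
s4 (pos 4,5,6,7): 1⊕0⊕0⊕1 = 0
Syndrome s4…s1 = 000 → no error.

000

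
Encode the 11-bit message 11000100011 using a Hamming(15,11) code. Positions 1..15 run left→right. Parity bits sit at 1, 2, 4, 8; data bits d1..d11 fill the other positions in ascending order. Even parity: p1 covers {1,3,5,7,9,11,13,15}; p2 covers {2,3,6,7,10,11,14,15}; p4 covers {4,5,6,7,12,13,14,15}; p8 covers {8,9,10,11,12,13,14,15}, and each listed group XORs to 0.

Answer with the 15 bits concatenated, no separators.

Place data at non-parity positions: p1 p2 1 p4 1 0 0 p8 0 1 0 0 0 1 1
p1 (pos 1,3,5,7,9,11,13,15): XOR of data positions = 1⊕1⊕0⊕0⊕0⊕0⊕1 = 1
p2 (pos 2,3,6,7,10,11,14,15): XOR of data positions = 1⊕0⊕0⊕1⊕0⊕1⊕1 = 0
p4 (pos 4,5,6,7,12,13,14,15): XOR of data positions = 1⊕0⊕0⊕0⊕0⊕1⊕1 = 1
p8 (pos 8,9,10,11,12,13,14,15): XOR of data positions = 0⊕1⊕0⊕0⊕0⊕1⊕1 = 1
Codeword: 101110010100011

101110010100011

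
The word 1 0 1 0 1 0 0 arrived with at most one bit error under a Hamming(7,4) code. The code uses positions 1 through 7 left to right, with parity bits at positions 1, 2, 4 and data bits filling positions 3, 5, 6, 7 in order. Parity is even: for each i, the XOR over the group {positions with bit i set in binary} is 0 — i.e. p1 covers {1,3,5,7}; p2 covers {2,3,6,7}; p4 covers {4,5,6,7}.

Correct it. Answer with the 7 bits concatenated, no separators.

1010101

s1 (pos 1,3,5,7): 1⊕1⊕1⊕0 = 1
s2 (pos 2,3,6,7): 0⊕1⊕0⊕0 = 1
s4 (pos 4,5,6,7): 0⊕1⊕0⊕0 = 1
Syndrome s4…s1 = 111 → error at position 7.
Flip position 7: 1010100 → 1010101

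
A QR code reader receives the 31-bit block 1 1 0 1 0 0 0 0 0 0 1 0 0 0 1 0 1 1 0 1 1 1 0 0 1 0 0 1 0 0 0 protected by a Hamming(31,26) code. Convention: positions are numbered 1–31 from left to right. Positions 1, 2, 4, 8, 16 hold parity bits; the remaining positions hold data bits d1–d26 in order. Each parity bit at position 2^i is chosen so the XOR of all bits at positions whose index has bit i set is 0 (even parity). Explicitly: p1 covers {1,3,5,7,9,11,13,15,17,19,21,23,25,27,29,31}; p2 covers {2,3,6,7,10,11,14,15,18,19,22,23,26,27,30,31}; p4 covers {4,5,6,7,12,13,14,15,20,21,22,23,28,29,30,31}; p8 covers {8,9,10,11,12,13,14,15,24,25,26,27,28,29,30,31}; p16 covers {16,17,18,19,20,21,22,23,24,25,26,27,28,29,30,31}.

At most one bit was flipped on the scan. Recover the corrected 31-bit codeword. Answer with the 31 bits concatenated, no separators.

s1 (pos 1,3,5,7,9,11,13,15,17,19,21,23,25,27,29,31): 1⊕0⊕0⊕0⊕0⊕1⊕0⊕1⊕1⊕0⊕1⊕0⊕1⊕0⊕0⊕0 = 0
s2 (pos 2,3,6,7,10,11,14,15,18,19,22,23,26,27,30,31): 1⊕0⊕0⊕0⊕0⊕1⊕0⊕1⊕1⊕0⊕1⊕0⊕0⊕0⊕0⊕0 = 1
s4 (pos 4,5,6,7,12,13,14,15,20,21,22,23,28,29,30,31): 1⊕0⊕0⊕0⊕0⊕0⊕0⊕1⊕1⊕1⊕1⊕0⊕1⊕0⊕0⊕0 = 0
s8 (pos 8,9,10,11,12,13,14,15,24,25,26,27,28,29,30,31): 0⊕0⊕0⊕1⊕0⊕0⊕0⊕1⊕0⊕1⊕0⊕0⊕1⊕0⊕0⊕0 = 0
s16 (pos 16,17,18,19,20,21,22,23,24,25,26,27,28,29,30,31): 0⊕1⊕1⊕0⊕1⊕1⊕1⊕0⊕0⊕1⊕0⊕0⊕1⊕0⊕0⊕0 = 1
Syndrome s16…s1 = 10010 → error at position 18.
Flip position 18: 1101000000100010110111001001000 → 1101000000100010100111001001000

1101000000100010100111001001000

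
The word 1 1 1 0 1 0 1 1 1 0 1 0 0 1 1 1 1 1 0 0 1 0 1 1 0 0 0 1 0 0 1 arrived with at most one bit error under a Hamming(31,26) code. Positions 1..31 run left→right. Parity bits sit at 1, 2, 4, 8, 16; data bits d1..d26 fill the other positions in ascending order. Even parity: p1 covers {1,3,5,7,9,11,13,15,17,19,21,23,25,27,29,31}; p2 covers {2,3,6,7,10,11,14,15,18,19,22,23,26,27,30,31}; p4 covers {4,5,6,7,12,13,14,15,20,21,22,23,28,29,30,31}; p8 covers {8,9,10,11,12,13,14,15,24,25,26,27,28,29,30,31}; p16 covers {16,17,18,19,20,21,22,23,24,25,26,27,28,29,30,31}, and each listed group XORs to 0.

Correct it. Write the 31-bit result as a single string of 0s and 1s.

1100101110100111110010110001001

s1 (pos 1,3,5,7,9,11,13,15,17,19,21,23,25,27,29,31): 1⊕1⊕1⊕1⊕1⊕1⊕0⊕1⊕1⊕0⊕1⊕1⊕0⊕0⊕0⊕1 = 1
s2 (pos 2,3,6,7,10,11,14,15,18,19,22,23,26,27,30,31): 1⊕1⊕0⊕1⊕0⊕1⊕1⊕1⊕1⊕0⊕0⊕1⊕0⊕0⊕0⊕1 = 1
s4 (pos 4,5,6,7,12,13,14,15,20,21,22,23,28,29,30,31): 0⊕1⊕0⊕1⊕0⊕0⊕1⊕1⊕0⊕1⊕0⊕1⊕1⊕0⊕0⊕1 = 0
s8 (pos 8,9,10,11,12,13,14,15,24,25,26,27,28,29,30,31): 1⊕1⊕0⊕1⊕0⊕0⊕1⊕1⊕1⊕0⊕0⊕0⊕1⊕0⊕0⊕1 = 0
s16 (pos 16,17,18,19,20,21,22,23,24,25,26,27,28,29,30,31): 1⊕1⊕1⊕0⊕0⊕1⊕0⊕1⊕1⊕0⊕0⊕0⊕1⊕0⊕0⊕1 = 0
Syndrome s16…s1 = 00011 → error at position 3.
Flip position 3: 1110101110100111110010110001001 → 1100101110100111110010110001001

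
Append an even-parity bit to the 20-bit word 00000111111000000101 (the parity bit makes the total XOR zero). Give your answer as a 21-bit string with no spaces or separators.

XOR of the 20 data bits: 0⊕0⊕0⊕0⊕0⊕1⊕1⊕1⊕1⊕1⊕1⊕0⊕0⊕0⊕0⊕0⊕0⊕1⊕0⊕1 = 0
Parity bit = 0 (so all 21 bits XOR to 0).

000001111110000001010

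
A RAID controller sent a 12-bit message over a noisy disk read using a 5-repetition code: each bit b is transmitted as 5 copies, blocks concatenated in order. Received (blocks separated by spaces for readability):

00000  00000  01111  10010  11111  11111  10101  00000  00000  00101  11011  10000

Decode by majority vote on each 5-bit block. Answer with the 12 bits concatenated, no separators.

001011100010

Block 1 (00000): 0 ones → 0
Block 2 (00000): 0 ones → 0
Block 3 (01111): 4 ones → 1
Block 4 (10010): 2 ones → 0
Block 5 (11111): 5 ones → 1
Block 6 (11111): 5 ones → 1
Block 7 (10101): 3 ones → 1
Block 8 (00000): 0 ones → 0
Block 9 (00000): 0 ones → 0
Block 10 (00101): 2 ones → 0
Block 11 (11011): 4 ones → 1
Block 12 (10000): 1 one → 0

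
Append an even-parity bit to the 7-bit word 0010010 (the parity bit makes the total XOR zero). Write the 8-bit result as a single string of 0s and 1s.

XOR of the 7 data bits: 0⊕0⊕1⊕0⊕0⊕1⊕0 = 0
Parity bit = 0 (so all 8 bits XOR to 0).

00100100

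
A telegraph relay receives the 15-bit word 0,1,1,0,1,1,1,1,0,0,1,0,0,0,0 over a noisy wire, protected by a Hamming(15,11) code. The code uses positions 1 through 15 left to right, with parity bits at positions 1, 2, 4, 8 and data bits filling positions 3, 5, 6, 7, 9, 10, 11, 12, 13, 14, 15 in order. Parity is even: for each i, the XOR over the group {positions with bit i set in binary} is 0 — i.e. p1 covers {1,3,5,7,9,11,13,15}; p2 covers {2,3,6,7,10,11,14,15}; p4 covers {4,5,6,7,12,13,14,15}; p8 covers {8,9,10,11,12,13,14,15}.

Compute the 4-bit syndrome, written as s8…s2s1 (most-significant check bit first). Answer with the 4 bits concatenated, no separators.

s1 (pos 1,3,5,7,9,11,13,15): 0⊕1⊕1⊕1⊕0⊕1⊕0⊕0 = 0
s2 (pos 2,3,6,7,10,11,14,15): 1⊕1⊕1⊕1⊕0⊕1⊕0⊕0 = 1
s4 (pos 4,5,6,7,12,13,14,15): 0⊕1⊕1⊕1⊕0⊕0⊕0⊕0 = 1
s8 (pos 8,9,10,11,12,13,14,15): 1⊕0⊕0⊕1⊕0⊕0⊕0⊕0 = 0
Syndrome s8…s1 = 0110 → error at position 6.

0110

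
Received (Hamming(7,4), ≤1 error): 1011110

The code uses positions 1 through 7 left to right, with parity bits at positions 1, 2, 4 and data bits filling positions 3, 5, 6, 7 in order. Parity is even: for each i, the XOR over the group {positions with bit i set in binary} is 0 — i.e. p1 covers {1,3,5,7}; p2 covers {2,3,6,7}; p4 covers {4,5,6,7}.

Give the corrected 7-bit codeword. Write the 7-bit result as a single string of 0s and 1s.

s1 (pos 1,3,5,7): 1⊕1⊕1⊕0 = 1
s2 (pos 2,3,6,7): 0⊕1⊕1⊕0 = 0
s4 (pos 4,5,6,7): 1⊕1⊕1⊕0 = 1
Syndrome s4…s1 = 101 → error at position 5.
Flip position 5: 1011110 → 1011010

1011010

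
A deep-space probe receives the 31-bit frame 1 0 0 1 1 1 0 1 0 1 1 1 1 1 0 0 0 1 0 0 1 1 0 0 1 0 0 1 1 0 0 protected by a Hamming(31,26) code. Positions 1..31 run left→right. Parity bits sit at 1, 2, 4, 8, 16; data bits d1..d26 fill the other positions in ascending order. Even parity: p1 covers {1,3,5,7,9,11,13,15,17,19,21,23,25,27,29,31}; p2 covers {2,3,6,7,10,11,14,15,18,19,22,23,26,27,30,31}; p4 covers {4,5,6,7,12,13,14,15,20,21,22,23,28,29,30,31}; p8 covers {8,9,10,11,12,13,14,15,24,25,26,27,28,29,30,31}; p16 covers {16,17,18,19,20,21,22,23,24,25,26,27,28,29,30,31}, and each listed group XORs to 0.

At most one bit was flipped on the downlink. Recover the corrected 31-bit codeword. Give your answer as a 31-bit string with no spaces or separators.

s1 (pos 1,3,5,7,9,11,13,15,17,19,21,23,25,27,29,31): 1⊕0⊕1⊕0⊕0⊕1⊕1⊕0⊕0⊕0⊕1⊕0⊕1⊕0⊕1⊕0 = 1
s2 (pos 2,3,6,7,10,11,14,15,18,19,22,23,26,27,30,31): 0⊕0⊕1⊕0⊕1⊕1⊕1⊕0⊕1⊕0⊕1⊕0⊕0⊕0⊕0⊕0 = 0
s4 (pos 4,5,6,7,12,13,14,15,20,21,22,23,28,29,30,31): 1⊕1⊕1⊕0⊕1⊕1⊕1⊕0⊕0⊕1⊕1⊕0⊕1⊕1⊕0⊕0 = 0
s8 (pos 8,9,10,11,12,13,14,15,24,25,26,27,28,29,30,31): 1⊕0⊕1⊕1⊕1⊕1⊕1⊕0⊕0⊕1⊕0⊕0⊕1⊕1⊕0⊕0 = 1
s16 (pos 16,17,18,19,20,21,22,23,24,25,26,27,28,29,30,31): 0⊕0⊕1⊕0⊕0⊕1⊕1⊕0⊕0⊕1⊕0⊕0⊕1⊕1⊕0⊕0 = 0
Syndrome s16…s1 = 01001 → error at position 9.
Flip position 9: 1001110101111100010011001001100 → 1001110111111100010011001001100

1001110111111100010011001001100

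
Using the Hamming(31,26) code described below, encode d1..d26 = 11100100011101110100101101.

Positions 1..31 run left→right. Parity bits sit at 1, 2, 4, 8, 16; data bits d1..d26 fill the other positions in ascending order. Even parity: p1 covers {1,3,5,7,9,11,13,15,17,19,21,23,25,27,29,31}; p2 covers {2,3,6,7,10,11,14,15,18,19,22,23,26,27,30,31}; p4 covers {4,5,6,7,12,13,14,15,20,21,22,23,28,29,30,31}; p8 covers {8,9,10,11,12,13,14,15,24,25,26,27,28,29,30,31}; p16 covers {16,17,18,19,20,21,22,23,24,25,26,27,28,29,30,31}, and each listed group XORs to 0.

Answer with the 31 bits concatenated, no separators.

1110110101000111101110100101101

Place data at non-parity positions: p1 p2 1 p4 1 1 0 p8 0 1 0 0 0 1 1 p16 1 0 1 1 1 0 1 0 0 1 0 1 1 0 1
p1 (pos 1,3,5,7,9,11,13,15,17,19,21,23,25,27,29,31): XOR of data positions = 1⊕1⊕0⊕0⊕0⊕0⊕1⊕1⊕1⊕1⊕1⊕0⊕0⊕1⊕1 = 1
p2 (pos 2,3,6,7,10,11,14,15,18,19,22,23,26,27,30,31): XOR of data positions = 1⊕1⊕0⊕1⊕0⊕1⊕1⊕0⊕1⊕0⊕1⊕1⊕0⊕0⊕1 = 1
p4 (pos 4,5,6,7,12,13,14,15,20,21,22,23,28,29,30,31): XOR of data positions = 1⊕1⊕0⊕0⊕0⊕1⊕1⊕1⊕1⊕0⊕1⊕1⊕1⊕0⊕1 = 0
p8 (pos 8,9,10,11,12,13,14,15,24,25,26,27,28,29,30,31): XOR of data positions = 0⊕1⊕0⊕0⊕0⊕1⊕1⊕0⊕0⊕1⊕0⊕1⊕1⊕0⊕1 = 1
p16 (pos 16,17,18,19,20,21,22,23,24,25,26,27,28,29,30,31): XOR of data positions = 1⊕0⊕1⊕1⊕1⊕0⊕1⊕0⊕0⊕1⊕0⊕1⊕1⊕0⊕1 = 1
Codeword: 1110110101000111101110100101101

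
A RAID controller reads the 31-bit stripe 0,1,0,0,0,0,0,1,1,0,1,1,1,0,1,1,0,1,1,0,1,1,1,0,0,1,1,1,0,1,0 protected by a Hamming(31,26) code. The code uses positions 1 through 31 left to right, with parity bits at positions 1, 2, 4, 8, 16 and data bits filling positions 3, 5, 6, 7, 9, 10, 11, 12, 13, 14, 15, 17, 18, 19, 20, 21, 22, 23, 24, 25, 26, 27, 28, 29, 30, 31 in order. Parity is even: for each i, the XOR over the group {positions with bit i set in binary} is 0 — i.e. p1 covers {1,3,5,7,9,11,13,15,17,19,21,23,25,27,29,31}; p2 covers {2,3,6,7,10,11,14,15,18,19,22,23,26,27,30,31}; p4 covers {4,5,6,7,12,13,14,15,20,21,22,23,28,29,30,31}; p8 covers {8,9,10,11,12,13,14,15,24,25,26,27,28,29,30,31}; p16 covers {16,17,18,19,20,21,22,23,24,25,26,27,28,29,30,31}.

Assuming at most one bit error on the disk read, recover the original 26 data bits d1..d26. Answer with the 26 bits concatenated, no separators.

00001011101011011100111010

s1 (pos 1,3,5,7,9,11,13,15,17,19,21,23,25,27,29,31): 0⊕0⊕0⊕0⊕1⊕1⊕1⊕1⊕0⊕1⊕1⊕1⊕0⊕1⊕0⊕0 = 0
s2 (pos 2,3,6,7,10,11,14,15,18,19,22,23,26,27,30,31): 1⊕0⊕0⊕0⊕0⊕1⊕0⊕1⊕1⊕1⊕1⊕1⊕1⊕1⊕1⊕0 = 0
s4 (pos 4,5,6,7,12,13,14,15,20,21,22,23,28,29,30,31): 0⊕0⊕0⊕0⊕1⊕1⊕0⊕1⊕0⊕1⊕1⊕1⊕1⊕0⊕1⊕0 = 0
s8 (pos 8,9,10,11,12,13,14,15,24,25,26,27,28,29,30,31): 1⊕1⊕0⊕1⊕1⊕1⊕0⊕1⊕0⊕0⊕1⊕1⊕1⊕0⊕1⊕0 = 0
s16 (pos 16,17,18,19,20,21,22,23,24,25,26,27,28,29,30,31): 1⊕0⊕1⊕1⊕0⊕1⊕1⊕1⊕0⊕0⊕1⊕1⊕1⊕0⊕1⊕0 = 0
Syndrome s16…s1 = 00000 → no error.
Read data bits from positions 3,5,6,7,9,10,11,12,13,14,15,17,18,19,20,21,22,23,24,25,26,27,28,29,30,31: 00001011101011011100111010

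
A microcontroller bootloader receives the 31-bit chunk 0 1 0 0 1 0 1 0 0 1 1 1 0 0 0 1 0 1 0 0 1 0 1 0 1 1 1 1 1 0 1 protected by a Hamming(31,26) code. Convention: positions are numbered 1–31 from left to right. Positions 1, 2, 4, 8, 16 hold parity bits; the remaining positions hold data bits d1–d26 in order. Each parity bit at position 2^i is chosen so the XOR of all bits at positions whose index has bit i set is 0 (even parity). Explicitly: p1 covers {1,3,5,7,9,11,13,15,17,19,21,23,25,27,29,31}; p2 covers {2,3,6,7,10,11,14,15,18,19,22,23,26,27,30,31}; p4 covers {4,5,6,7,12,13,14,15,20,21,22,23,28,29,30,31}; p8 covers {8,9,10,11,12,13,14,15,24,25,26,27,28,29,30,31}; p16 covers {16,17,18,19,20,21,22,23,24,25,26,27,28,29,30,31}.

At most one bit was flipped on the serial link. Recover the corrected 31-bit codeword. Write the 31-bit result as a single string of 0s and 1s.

0100101001010001010010101111101

s1 (pos 1,3,5,7,9,11,13,15,17,19,21,23,25,27,29,31): 0⊕0⊕1⊕1⊕0⊕1⊕0⊕0⊕0⊕0⊕1⊕1⊕1⊕1⊕1⊕1 = 1
s2 (pos 2,3,6,7,10,11,14,15,18,19,22,23,26,27,30,31): 1⊕0⊕0⊕1⊕1⊕1⊕0⊕0⊕1⊕0⊕0⊕1⊕1⊕1⊕0⊕1 = 1
s4 (pos 4,5,6,7,12,13,14,15,20,21,22,23,28,29,30,31): 0⊕1⊕0⊕1⊕1⊕0⊕0⊕0⊕0⊕1⊕0⊕1⊕1⊕1⊕0⊕1 = 0
s8 (pos 8,9,10,11,12,13,14,15,24,25,26,27,28,29,30,31): 0⊕0⊕1⊕1⊕1⊕0⊕0⊕0⊕0⊕1⊕1⊕1⊕1⊕1⊕0⊕1 = 1
s16 (pos 16,17,18,19,20,21,22,23,24,25,26,27,28,29,30,31): 1⊕0⊕1⊕0⊕0⊕1⊕0⊕1⊕0⊕1⊕1⊕1⊕1⊕1⊕0⊕1 = 0
Syndrome s16…s1 = 01011 → error at position 11.
Flip position 11: 0100101001110001010010101111101 → 0100101001010001010010101111101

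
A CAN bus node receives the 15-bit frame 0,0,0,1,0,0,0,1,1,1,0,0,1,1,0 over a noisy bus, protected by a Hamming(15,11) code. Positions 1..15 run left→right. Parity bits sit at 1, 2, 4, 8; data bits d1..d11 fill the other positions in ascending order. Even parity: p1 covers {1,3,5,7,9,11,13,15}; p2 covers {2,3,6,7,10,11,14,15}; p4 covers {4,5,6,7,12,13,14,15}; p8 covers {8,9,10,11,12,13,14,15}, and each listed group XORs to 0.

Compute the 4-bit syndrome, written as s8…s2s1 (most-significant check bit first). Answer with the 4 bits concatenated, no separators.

s1 (pos 1,3,5,7,9,11,13,15): 0⊕0⊕0⊕0⊕1⊕0⊕1⊕0 = 0
s2 (pos 2,3,6,7,10,11,14,15): 0⊕0⊕0⊕0⊕1⊕0⊕1⊕0 = 0
s4 (pos 4,5,6,7,12,13,14,15): 1⊕0⊕0⊕0⊕0⊕1⊕1⊕0 = 1
s8 (pos 8,9,10,11,12,13,14,15): 1⊕1⊕1⊕0⊕0⊕1⊕1⊕0 = 1
Syndrome s8…s1 = 1100 → error at position 12.

1100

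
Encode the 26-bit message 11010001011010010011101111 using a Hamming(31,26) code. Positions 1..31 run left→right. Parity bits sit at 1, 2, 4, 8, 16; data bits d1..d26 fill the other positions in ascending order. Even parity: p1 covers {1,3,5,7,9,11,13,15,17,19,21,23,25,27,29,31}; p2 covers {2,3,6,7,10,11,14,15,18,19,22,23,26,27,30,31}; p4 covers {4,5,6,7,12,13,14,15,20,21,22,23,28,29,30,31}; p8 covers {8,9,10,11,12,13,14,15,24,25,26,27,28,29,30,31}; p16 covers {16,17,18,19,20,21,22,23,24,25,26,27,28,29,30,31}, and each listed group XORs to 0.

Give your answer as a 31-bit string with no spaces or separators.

Place data at non-parity positions: p1 p2 1 p4 1 0 1 p8 0 0 0 1 0 1 1 p16 0 1 0 0 1 0 0 1 1 1 0 1 1 1 1
p1 (pos 1,3,5,7,9,11,13,15,17,19,21,23,25,27,29,31): XOR of data positions = 1⊕1⊕1⊕0⊕0⊕0⊕1⊕0⊕0⊕1⊕0⊕1⊕0⊕1⊕1 = 0
p2 (pos 2,3,6,7,10,11,14,15,18,19,22,23,26,27,30,31): XOR of data positions = 1⊕0⊕1⊕0⊕0⊕1⊕1⊕1⊕0⊕0⊕0⊕1⊕0⊕1⊕1 = 0
p4 (pos 4,5,6,7,12,13,14,15,20,21,22,23,28,29,30,31): XOR of data positions = 1⊕0⊕1⊕1⊕0⊕1⊕1⊕0⊕1⊕0⊕0⊕1⊕1⊕1⊕1 = 0
p8 (pos 8,9,10,11,12,13,14,15,24,25,26,27,28,29,30,31): XOR of data positions = 0⊕0⊕0⊕1⊕0⊕1⊕1⊕1⊕1⊕1⊕0⊕1⊕1⊕1⊕1 = 0
p16 (pos 16,17,18,19,20,21,22,23,24,25,26,27,28,29,30,31): XOR of data positions = 0⊕1⊕0⊕0⊕1⊕0⊕0⊕1⊕1⊕1⊕0⊕1⊕1⊕1⊕1 = 1
Codeword: 0010101000010111010010011101111

0010101000010111010010011101111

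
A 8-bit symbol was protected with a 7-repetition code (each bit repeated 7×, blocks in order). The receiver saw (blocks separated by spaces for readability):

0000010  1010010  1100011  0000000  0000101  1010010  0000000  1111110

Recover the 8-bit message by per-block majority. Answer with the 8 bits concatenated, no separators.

00100001

Block 1 (0000010): 1 one → 0
Block 2 (1010010): 3 ones → 0
Block 3 (1100011): 4 ones → 1
Block 4 (0000000): 0 ones → 0
Block 5 (0000101): 2 ones → 0
Block 6 (1010010): 3 ones → 0
Block 7 (0000000): 0 ones → 0
Block 8 (1111110): 6 ones → 1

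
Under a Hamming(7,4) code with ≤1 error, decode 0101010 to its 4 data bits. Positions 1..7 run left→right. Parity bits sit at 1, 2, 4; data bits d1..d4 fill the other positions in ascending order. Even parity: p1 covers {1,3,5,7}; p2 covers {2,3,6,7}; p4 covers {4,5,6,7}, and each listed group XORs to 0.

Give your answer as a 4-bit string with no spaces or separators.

s1 (pos 1,3,5,7): 0⊕0⊕0⊕0 = 0
s2 (pos 2,3,6,7): 1⊕0⊕1⊕0 = 0
s4 (pos 4,5,6,7): 1⊕0⊕1⊕0 = 0
Syndrome s4…s1 = 000 → no error.
Read data bits from positions 3,5,6,7: 0010

0010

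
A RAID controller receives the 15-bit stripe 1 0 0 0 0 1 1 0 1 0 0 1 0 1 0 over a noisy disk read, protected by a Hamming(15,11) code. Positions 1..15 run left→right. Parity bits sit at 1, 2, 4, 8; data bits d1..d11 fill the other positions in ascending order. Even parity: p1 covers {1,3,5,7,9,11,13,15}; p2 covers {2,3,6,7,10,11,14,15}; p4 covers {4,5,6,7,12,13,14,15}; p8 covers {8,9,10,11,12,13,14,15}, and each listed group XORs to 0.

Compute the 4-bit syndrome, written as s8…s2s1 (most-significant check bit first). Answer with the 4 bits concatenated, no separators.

s1 (pos 1,3,5,7,9,11,13,15): 1⊕0⊕0⊕1⊕1⊕0⊕0⊕0 = 1
s2 (pos 2,3,6,7,10,11,14,15): 0⊕0⊕1⊕1⊕0⊕0⊕1⊕0 = 1
s4 (pos 4,5,6,7,12,13,14,15): 0⊕0⊕1⊕1⊕1⊕0⊕1⊕0 = 0
s8 (pos 8,9,10,11,12,13,14,15): 0⊕1⊕0⊕0⊕1⊕0⊕1⊕0 = 1
Syndrome s8…s1 = 1011 → error at position 11.

1011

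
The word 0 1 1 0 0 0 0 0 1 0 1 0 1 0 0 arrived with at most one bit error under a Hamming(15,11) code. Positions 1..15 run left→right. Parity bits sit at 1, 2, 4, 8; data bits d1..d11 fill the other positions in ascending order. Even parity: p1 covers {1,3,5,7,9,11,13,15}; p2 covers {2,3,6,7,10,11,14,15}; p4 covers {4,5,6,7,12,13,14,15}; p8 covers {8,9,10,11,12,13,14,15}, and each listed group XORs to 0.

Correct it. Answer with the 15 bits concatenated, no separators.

011000001010110

s1 (pos 1,3,5,7,9,11,13,15): 0⊕1⊕0⊕0⊕1⊕1⊕1⊕0 = 0
s2 (pos 2,3,6,7,10,11,14,15): 1⊕1⊕0⊕0⊕0⊕1⊕0⊕0 = 1
s4 (pos 4,5,6,7,12,13,14,15): 0⊕0⊕0⊕0⊕0⊕1⊕0⊕0 = 1
s8 (pos 8,9,10,11,12,13,14,15): 0⊕1⊕0⊕1⊕0⊕1⊕0⊕0 = 1
Syndrome s8…s1 = 1110 → error at position 14.
Flip position 14: 011000001010100 → 011000001010110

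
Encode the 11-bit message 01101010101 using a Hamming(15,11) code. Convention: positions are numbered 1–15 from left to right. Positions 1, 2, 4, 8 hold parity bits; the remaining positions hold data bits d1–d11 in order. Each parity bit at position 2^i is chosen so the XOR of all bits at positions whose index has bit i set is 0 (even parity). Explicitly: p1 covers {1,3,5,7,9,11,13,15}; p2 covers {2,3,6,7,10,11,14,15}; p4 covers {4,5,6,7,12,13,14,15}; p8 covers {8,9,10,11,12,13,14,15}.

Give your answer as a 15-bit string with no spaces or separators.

Place data at non-parity positions: p1 p2 0 p4 1 1 0 p8 1 0 1 0 1 0 1
p1 (pos 1,3,5,7,9,11,13,15): XOR of data positions = 0⊕1⊕0⊕1⊕1⊕1⊕1 = 1
p2 (pos 2,3,6,7,10,11,14,15): XOR of data positions = 0⊕1⊕0⊕0⊕1⊕0⊕1 = 1
p4 (pos 4,5,6,7,12,13,14,15): XOR of data positions = 1⊕1⊕0⊕0⊕1⊕0⊕1 = 0
p8 (pos 8,9,10,11,12,13,14,15): XOR of data positions = 1⊕0⊕1⊕0⊕1⊕0⊕1 = 0
Codeword: 110011001010101

110011001010101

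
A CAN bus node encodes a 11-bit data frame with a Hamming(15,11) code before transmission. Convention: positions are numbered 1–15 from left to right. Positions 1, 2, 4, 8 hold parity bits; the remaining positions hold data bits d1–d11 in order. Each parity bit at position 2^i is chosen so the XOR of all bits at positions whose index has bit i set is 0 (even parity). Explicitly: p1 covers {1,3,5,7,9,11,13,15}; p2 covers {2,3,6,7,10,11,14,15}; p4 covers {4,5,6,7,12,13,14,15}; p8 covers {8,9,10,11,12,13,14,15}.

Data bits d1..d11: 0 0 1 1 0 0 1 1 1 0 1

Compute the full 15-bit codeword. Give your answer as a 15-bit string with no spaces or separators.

Place data at non-parity positions: p1 p2 0 p4 0 1 1 p8 0 0 1 1 1 0 1
p1 (pos 1,3,5,7,9,11,13,15): XOR of data positions = 0⊕0⊕1⊕0⊕1⊕1⊕1 = 0
p2 (pos 2,3,6,7,10,11,14,15): XOR of data positions = 0⊕1⊕1⊕0⊕1⊕0⊕1 = 0
p4 (pos 4,5,6,7,12,13,14,15): XOR of data positions = 0⊕1⊕1⊕1⊕1⊕0⊕1 = 1
p8 (pos 8,9,10,11,12,13,14,15): XOR of data positions = 0⊕0⊕1⊕1⊕1⊕0⊕1 = 0
Codeword: 000101100011101

000101100011101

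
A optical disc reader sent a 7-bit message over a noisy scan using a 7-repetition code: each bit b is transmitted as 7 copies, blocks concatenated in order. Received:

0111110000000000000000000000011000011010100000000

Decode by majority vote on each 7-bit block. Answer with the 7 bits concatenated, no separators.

Block 1 (0111110): 5 ones → 1
Block 2 (0000000): 0 ones → 0
Block 3 (0000000): 0 ones → 0
Block 4 (0000000): 0 ones → 0
Block 5 (0110000): 2 ones → 0
Block 6 (1101010): 4 ones → 1
Block 7 (0000000): 0 ones → 0

1000010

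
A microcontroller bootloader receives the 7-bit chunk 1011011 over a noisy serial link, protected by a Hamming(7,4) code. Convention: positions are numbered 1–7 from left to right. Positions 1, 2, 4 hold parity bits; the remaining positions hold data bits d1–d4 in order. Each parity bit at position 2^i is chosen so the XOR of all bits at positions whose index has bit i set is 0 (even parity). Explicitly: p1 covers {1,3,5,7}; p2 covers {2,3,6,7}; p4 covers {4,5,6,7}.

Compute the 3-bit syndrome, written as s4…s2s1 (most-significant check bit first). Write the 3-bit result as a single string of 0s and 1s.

111

s1 (pos 1,3,5,7): 1⊕1⊕0⊕1 = 1
s2 (pos 2,3,6,7): 0⊕1⊕1⊕1 = 1
s4 (pos 4,5,6,7): 1⊕0⊕1⊕1 = 1
Syndrome s4…s1 = 111 → error at position 7.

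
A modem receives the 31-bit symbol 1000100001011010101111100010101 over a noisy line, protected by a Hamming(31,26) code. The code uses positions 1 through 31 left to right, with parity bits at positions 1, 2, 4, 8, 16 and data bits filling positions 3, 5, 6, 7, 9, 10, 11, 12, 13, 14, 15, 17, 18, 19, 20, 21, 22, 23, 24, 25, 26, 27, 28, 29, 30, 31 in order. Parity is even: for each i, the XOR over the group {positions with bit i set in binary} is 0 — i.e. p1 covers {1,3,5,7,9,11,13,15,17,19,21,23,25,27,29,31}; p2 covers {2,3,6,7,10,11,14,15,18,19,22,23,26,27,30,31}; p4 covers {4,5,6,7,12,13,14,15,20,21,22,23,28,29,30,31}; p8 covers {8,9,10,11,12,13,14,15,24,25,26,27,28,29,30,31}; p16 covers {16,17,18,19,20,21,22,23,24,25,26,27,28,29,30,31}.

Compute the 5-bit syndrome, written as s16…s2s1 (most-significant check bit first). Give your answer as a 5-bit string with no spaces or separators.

11011

s1 (pos 1,3,5,7,9,11,13,15,17,19,21,23,25,27,29,31): 1⊕0⊕1⊕0⊕0⊕0⊕1⊕1⊕1⊕1⊕1⊕1⊕0⊕1⊕1⊕1 = 1
s2 (pos 2,3,6,7,10,11,14,15,18,19,22,23,26,27,30,31): 0⊕0⊕0⊕0⊕1⊕0⊕0⊕1⊕0⊕1⊕1⊕1⊕0⊕1⊕0⊕1 = 1
s4 (pos 4,5,6,7,12,13,14,15,20,21,22,23,28,29,30,31): 0⊕1⊕0⊕0⊕1⊕1⊕0⊕1⊕1⊕1⊕1⊕1⊕0⊕1⊕0⊕1 = 0
s8 (pos 8,9,10,11,12,13,14,15,24,25,26,27,28,29,30,31): 0⊕0⊕1⊕0⊕1⊕1⊕0⊕1⊕0⊕0⊕0⊕1⊕0⊕1⊕0⊕1 = 1
s16 (pos 16,17,18,19,20,21,22,23,24,25,26,27,28,29,30,31): 0⊕1⊕0⊕1⊕1⊕1⊕1⊕1⊕0⊕0⊕0⊕1⊕0⊕1⊕0⊕1 = 1
Syndrome s16…s1 = 11011 → error at position 27.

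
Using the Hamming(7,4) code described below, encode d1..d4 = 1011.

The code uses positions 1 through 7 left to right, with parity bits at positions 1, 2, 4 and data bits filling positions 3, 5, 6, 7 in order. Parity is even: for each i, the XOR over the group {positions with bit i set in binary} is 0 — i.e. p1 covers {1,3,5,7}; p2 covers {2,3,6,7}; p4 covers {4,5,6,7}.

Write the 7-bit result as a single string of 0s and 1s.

Place data at non-parity positions: p1 p2 1 p4 0 1 1
p1 (pos 1,3,5,7): XOR of data positions = 1⊕0⊕1 = 0
p2 (pos 2,3,6,7): XOR of data positions = 1⊕1⊕1 = 1
p4 (pos 4,5,6,7): XOR of data positions = 0⊕1⊕1 = 0
Codeword: 0110011

0110011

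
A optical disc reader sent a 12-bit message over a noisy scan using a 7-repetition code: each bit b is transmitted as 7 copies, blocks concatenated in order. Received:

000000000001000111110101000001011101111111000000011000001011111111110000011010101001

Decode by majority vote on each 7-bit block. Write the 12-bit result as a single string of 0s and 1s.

001011001100

Block 1 (0000000): 0 ones → 0
Block 2 (0000100): 1 one → 0
Block 3 (0111110): 5 ones → 1
Block 4 (1010000): 2 ones → 0
Block 5 (0101110): 4 ones → 1
Block 6 (1111111): 7 ones → 1
Block 7 (0000000): 0 ones → 0
Block 8 (1100000): 2 ones → 0
Block 9 (1011111): 6 ones → 1
Block 10 (1111100): 5 ones → 1
Block 11 (0001101): 3 ones → 0
Block 12 (0101001): 3 ones → 0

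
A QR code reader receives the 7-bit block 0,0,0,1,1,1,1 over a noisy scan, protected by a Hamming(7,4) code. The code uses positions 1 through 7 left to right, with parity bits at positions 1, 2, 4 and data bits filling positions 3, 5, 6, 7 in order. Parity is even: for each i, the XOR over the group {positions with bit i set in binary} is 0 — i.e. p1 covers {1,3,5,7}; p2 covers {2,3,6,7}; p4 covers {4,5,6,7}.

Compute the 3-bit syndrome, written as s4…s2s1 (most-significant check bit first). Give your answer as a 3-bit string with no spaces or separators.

s1 (pos 1,3,5,7): 0⊕0⊕1⊕1 = 0
s2 (pos 2,3,6,7): 0⊕0⊕1⊕1 = 0
s4 (pos 4,5,6,7): 1⊕1⊕1⊕1 = 0
Syndrome s4…s1 = 000 → no error.

000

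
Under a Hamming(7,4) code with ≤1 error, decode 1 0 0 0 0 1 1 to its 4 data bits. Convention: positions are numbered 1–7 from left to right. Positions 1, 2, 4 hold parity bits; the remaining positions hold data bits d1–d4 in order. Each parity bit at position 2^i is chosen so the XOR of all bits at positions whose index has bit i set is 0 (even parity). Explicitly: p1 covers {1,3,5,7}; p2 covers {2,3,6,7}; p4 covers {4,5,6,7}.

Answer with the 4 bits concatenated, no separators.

s1 (pos 1,3,5,7): 1⊕0⊕0⊕1 = 0
s2 (pos 2,3,6,7): 0⊕0⊕1⊕1 = 0
s4 (pos 4,5,6,7): 0⊕0⊕1⊕1 = 0
Syndrome s4…s1 = 000 → no error.
Read data bits from positions 3,5,6,7: 0011

0011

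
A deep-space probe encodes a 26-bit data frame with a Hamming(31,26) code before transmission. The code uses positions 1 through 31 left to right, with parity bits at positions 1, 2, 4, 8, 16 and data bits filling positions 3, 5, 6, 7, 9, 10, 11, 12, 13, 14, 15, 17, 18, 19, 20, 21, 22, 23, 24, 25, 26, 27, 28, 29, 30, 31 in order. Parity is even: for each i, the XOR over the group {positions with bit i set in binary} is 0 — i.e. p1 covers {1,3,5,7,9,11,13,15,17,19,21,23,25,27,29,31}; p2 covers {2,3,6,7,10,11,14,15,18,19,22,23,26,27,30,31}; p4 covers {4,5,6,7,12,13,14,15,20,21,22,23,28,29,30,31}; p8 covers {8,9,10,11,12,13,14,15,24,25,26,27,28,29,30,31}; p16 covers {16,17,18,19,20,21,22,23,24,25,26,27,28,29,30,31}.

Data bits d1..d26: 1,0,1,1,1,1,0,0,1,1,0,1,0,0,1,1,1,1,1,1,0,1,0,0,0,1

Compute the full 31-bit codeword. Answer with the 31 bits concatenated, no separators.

Place data at non-parity positions: p1 p2 1 p4 0 1 1 p8 1 1 0 0 1 1 0 p16 1 0 0 1 1 1 1 1 1 0 1 0 0 0 1
p1 (pos 1,3,5,7,9,11,13,15,17,19,21,23,25,27,29,31): XOR of data positions = 1⊕0⊕1⊕1⊕0⊕1⊕0⊕1⊕0⊕1⊕1⊕1⊕1⊕0⊕1 = 0
p2 (pos 2,3,6,7,10,11,14,15,18,19,22,23,26,27,30,31): XOR of data positions = 1⊕1⊕1⊕1⊕0⊕1⊕0⊕0⊕0⊕1⊕1⊕0⊕1⊕0⊕1 = 1
p4 (pos 4,5,6,7,12,13,14,15,20,21,22,23,28,29,30,31): XOR of data positions = 0⊕1⊕1⊕0⊕1⊕1⊕0⊕1⊕1⊕1⊕1⊕0⊕0⊕0⊕1 = 1
p8 (pos 8,9,10,11,12,13,14,15,24,25,26,27,28,29,30,31): XOR of data positions = 1⊕1⊕0⊕0⊕1⊕1⊕0⊕1⊕1⊕0⊕1⊕0⊕0⊕0⊕1 = 0
p16 (pos 16,17,18,19,20,21,22,23,24,25,26,27,28,29,30,31): XOR of data positions = 1⊕0⊕0⊕1⊕1⊕1⊕1⊕1⊕1⊕0⊕1⊕0⊕0⊕0⊕1 = 1
Codeword: 0111011011001101100111111010001

0111011011001101100111111010001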